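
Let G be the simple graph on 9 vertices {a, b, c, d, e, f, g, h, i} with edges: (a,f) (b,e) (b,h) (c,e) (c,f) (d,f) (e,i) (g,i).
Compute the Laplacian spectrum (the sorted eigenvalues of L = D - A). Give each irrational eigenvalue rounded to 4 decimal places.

With the vertex order [a, b, c, d, e, f, g, h, i], the degrees are [1, 2, 2, 1, 3, 3, 1, 1, 2], giving D = diag(1, 2, 2, 1, 3, 3, 1, 1, 2) and L = D - A. L is symmetric positive semidefinite, so every eigenvalue is real and nonnegative. There is one zero in the spectrum, matching the 1 component.

[0, 0.1953, 0.3820, 1, 1.2108, 2.1449, 2.6180, 3.9064, 4.5426]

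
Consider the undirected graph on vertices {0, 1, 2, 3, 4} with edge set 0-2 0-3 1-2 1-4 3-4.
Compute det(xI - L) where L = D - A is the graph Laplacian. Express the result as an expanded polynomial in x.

Each diagonal entry of L is the vertex degree and each off-diagonal entry is -1 where an edge is present, 0 otherwise; in the order [0, 1, 2, 3, 4] the diagonal is [2, 2, 2, 2, 2]. Computing det(xI - L) by cofactor expansion (or equivalently via sum-over-permutations) gives x^5 - 10x^4 + 35x^3 - 50x^2 + 25x. The constant term is 0 because L is singular (the all-ones vector lies in its kernel). The eigenvalues sum to 10, which equals trace(L) = 2|E|.

x^5 - 10x^4 + 35x^3 - 50x^2 + 25x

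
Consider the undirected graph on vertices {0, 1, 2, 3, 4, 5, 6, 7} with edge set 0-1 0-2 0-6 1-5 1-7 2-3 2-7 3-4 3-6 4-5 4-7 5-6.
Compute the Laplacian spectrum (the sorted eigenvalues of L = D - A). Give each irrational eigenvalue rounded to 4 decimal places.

Reading degrees in the order [0, 1, 2, 3, 4, 5, 6, 7] gives [3, 3, 3, 3, 3, 3, 3, 3]; set D = diag(3, 3, 3, 3, 3, 3, 3, 3) and form L = D - A. L is symmetric positive semidefinite, so every eigenvalue is real and nonnegative. The single zero eigenvalue shows the graph is connected. The largest eigenvalue, 6, is at most the vertex count 8. The eigenvalues sum to 24, which equals trace(L) = 2|E|.

[0, 2, 2, 2, 4, 4, 4, 6]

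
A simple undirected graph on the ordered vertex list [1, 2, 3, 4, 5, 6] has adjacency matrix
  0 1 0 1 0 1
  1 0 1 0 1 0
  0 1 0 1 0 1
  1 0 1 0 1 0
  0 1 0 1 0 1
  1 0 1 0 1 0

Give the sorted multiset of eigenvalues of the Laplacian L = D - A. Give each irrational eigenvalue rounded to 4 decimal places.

With the vertex order [1, 2, 3, 4, 5, 6], the degrees are [3, 3, 3, 3, 3, 3], giving D = diag(3, 3, 3, 3, 3, 3) and L = D - A. The multiplicity of 0 as a Laplacian eigenvalue equals the number of connected components. The single zero eigenvalue shows the graph is connected. The largest eigenvalue, 6, is at most the vertex count 6.

[0, 3, 3, 3, 3, 6]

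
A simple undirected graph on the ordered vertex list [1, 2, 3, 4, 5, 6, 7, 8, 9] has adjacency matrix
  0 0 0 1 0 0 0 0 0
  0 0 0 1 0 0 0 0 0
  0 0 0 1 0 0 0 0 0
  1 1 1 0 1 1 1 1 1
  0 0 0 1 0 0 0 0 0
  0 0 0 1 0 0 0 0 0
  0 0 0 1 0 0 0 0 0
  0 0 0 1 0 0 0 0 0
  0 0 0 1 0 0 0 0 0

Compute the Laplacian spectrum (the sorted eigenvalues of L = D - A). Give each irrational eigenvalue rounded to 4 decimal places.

Each diagonal entry of L is the vertex degree and each off-diagonal entry is -1 where an edge is present, 0 otherwise; in the order [1, 2, 3, 4, 5, 6, 7, 8, 9] the diagonal is [1, 1, 1, 8, 1, 1, 1, 1, 1]. Diagonalising L (or applying a numerical eigensolver to the 9x9 matrix) gives the spectrum above. The eigenvalues sum to 16, which equals trace(L) = 2|E|.

[0, 1, 1, 1, 1, 1, 1, 1, 9]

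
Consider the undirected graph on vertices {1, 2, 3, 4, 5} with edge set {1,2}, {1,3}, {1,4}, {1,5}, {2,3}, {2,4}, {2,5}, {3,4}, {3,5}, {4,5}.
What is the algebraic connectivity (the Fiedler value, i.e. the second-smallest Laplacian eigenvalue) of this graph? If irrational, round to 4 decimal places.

5

Each diagonal entry of L is the vertex degree and each off-diagonal entry is -1 where an edge is present, 0 otherwise; in the order [1, 2, 3, 4, 5] the diagonal is [4, 4, 4, 4, 4]. The sorted Laplacian eigenvalues are [0, 5, 5, 5, 5]; the algebraic connectivity is the second entry, 5. There is one zero in the spectrum, matching the 1 component. By the matrix-tree theorem the graph has (1/5) * product of the nonzero eigenvalues = 125 spanning trees.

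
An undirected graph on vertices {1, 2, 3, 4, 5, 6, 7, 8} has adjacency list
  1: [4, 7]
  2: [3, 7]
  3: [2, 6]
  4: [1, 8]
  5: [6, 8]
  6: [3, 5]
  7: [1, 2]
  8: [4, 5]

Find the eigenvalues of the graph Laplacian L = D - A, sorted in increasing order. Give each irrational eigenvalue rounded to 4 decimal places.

[0, 0.5858, 0.5858, 2, 2, 3.4142, 3.4142, 4]

With the vertex order [1, 2, 3, 4, 5, 6, 7, 8], the degrees are [2, 2, 2, 2, 2, 2, 2, 2], giving D = diag(2, 2, 2, 2, 2, 2, 2, 2) and L = D - A. Diagonalising L (or applying a numerical eigensolver to the 8x8 matrix) gives the spectrum above. The single zero eigenvalue shows the graph is connected. The eigenvalues sum to 16, which equals trace(L) = 2|E|.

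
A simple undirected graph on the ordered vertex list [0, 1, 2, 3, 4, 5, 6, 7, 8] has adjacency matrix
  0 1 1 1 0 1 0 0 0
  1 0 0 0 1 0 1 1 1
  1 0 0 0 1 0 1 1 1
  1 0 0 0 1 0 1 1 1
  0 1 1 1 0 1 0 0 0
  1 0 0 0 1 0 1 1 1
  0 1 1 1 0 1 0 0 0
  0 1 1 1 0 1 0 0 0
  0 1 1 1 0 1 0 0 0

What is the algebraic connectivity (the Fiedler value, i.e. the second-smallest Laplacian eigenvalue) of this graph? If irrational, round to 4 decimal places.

With the vertex order [0, 1, 2, 3, 4, 5, 6, 7, 8], the degrees are [4, 5, 5, 5, 4, 5, 4, 4, 4], giving D = diag(4, 5, 5, 5, 4, 5, 4, 4, 4) and L = D - A. The smallest Laplacian eigenvalue is always 0. The next one, lambda_2 = 4, measures how hard the graph is to disconnect: larger values mean better connectivity. The largest eigenvalue, 9, is at most the vertex count 9.

4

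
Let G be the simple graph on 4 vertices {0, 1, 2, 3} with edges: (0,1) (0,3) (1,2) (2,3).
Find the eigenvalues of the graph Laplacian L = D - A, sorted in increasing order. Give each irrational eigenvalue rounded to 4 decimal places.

With the vertex order [0, 1, 2, 3], the degrees are [2, 2, 2, 2], giving D = diag(2, 2, 2, 2) and L = D - A. L is symmetric positive semidefinite, so every eigenvalue is real and nonnegative. The single zero eigenvalue shows the graph is connected. The eigenvalues sum to 8, which equals trace(L) = 2|E|.

[0, 2, 2, 4]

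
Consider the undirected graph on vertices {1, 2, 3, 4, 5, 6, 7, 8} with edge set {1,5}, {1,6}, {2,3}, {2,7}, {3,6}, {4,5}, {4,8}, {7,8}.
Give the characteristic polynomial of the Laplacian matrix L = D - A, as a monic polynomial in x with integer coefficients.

With the vertex order [1, 2, 3, 4, 5, 6, 7, 8], the degrees are [2, 2, 2, 2, 2, 2, 2, 2], giving D = diag(2, 2, 2, 2, 2, 2, 2, 2) and L = D - A. L has integer entries, so p(x) = det(xI - L) has integer coefficients. Expanding the determinant yields x^8 - 16x^7 + 104x^6 - 352x^5 + 660x^4 - 672x^3 + 336x^2 - 64x. The constant term is 0 because L is singular (the all-ones vector lies in its kernel). There is one zero in the spectrum, matching the 1 component.

x^8 - 16x^7 + 104x^6 - 352x^5 + 660x^4 - 672x^3 + 336x^2 - 64x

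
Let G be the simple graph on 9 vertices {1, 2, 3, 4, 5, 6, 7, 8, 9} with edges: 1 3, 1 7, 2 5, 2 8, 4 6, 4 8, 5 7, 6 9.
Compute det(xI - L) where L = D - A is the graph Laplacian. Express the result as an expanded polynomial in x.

x^9 - 16x^8 + 105x^7 - 364x^6 + 715x^5 - 792x^4 + 462x^3 - 120x^2 + 9x

Each diagonal entry of L is the vertex degree and each off-diagonal entry is -1 where an edge is present, 0 otherwise; in the order [1, 2, 3, 4, 5, 6, 7, 8, 9] the diagonal is [2, 2, 1, 2, 2, 2, 2, 2, 1]. L has integer entries, so p(x) = det(xI - L) has integer coefficients. Expanding the determinant yields x^9 - 16x^8 + 105x^7 - 364x^6 + 715x^5 - 792x^4 + 462x^3 - 120x^2 + 9x. Since p(0) = det(-L) = 0, x divides p(x). By the matrix-tree theorem the graph has (1/9) * product of the nonzero eigenvalues = 1 spanning tree. There is one zero in the spectrum, matching the 1 component.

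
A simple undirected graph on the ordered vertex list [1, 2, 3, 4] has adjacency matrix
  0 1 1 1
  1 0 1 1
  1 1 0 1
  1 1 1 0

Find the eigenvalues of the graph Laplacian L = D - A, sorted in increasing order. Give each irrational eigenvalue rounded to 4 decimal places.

With the vertex order [1, 2, 3, 4], the degrees are [3, 3, 3, 3], giving D = diag(3, 3, 3, 3) and L = D - A. L is symmetric positive semidefinite, so every eigenvalue is real and nonnegative. By the matrix-tree theorem the graph has (1/4) * product of the nonzero eigenvalues = 16 spanning trees.

[0, 4, 4, 4]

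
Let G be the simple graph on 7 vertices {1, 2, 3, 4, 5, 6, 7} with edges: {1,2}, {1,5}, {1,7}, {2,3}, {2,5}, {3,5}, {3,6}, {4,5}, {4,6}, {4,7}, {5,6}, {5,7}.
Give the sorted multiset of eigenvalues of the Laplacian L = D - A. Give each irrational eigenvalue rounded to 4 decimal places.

With the vertex order [1, 2, 3, 4, 5, 6, 7], the degrees are [3, 3, 3, 3, 6, 3, 3], giving D = diag(3, 3, 3, 3, 6, 3, 3) and L = D - A. Diagonalising L (or applying a numerical eigensolver to the 7x7 matrix) gives the spectrum above. The single zero eigenvalue shows the graph is connected. The eigenvalues sum to 24, which equals trace(L) = 2|E|.

[0, 2, 2, 4, 4, 5, 7]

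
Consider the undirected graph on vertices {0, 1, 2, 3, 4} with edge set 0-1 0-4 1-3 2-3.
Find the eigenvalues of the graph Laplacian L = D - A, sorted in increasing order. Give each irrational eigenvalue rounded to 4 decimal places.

[0, 0.3820, 1.3820, 2.6180, 3.6180]

With the vertex order [0, 1, 2, 3, 4], the degrees are [2, 2, 1, 2, 1], giving D = diag(2, 2, 1, 2, 1) and L = D - A. The multiplicity of 0 as a Laplacian eigenvalue equals the number of connected components. The eigenvalues sum to 8, which equals trace(L) = 2|E|.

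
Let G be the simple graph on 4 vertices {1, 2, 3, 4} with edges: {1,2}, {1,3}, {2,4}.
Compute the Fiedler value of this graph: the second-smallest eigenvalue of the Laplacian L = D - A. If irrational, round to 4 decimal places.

Each diagonal entry of L is the vertex degree and each off-diagonal entry is -1 where an edge is present, 0 otherwise; in the order [1, 2, 3, 4] the diagonal is [2, 2, 1, 1]. The sorted Laplacian eigenvalues are [0, 0.5858, 2, 3.4142]; the algebraic connectivity is the second entry, 0.5858. The eigenvalues sum to 6, which equals trace(L) = 2|E|.

0.5858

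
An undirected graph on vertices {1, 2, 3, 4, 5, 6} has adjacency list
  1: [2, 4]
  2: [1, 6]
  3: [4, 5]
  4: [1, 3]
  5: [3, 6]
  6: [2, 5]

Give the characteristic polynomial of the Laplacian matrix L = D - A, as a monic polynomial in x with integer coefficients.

Reading degrees in the order [1, 2, 3, 4, 5, 6] gives [2, 2, 2, 2, 2, 2]; set D = diag(2, 2, 2, 2, 2, 2) and form L = D - A. Computing det(xI - L) by cofactor expansion (or equivalently via sum-over-permutations) gives x^6 - 12x^5 + 54x^4 - 112x^3 + 105x^2 - 36x. The constant term is 0 because L is singular (the all-ones vector lies in its kernel).

x^6 - 12x^5 + 54x^4 - 112x^3 + 105x^2 - 36x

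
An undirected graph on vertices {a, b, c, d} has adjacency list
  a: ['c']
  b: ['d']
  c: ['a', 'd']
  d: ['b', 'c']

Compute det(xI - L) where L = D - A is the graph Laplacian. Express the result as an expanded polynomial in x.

x^4 - 6x^3 + 10x^2 - 4x

With the vertex order [a, b, c, d], the degrees are [1, 1, 2, 2], giving D = diag(1, 1, 2, 2) and L = D - A. L has integer entries, so p(x) = det(xI - L) has integer coefficients. Expanding the determinant yields x^4 - 6x^3 + 10x^2 - 4x. The constant term is 0 because L is singular (the all-ones vector lies in its kernel). The largest eigenvalue, 3.4142, is at most the vertex count 4.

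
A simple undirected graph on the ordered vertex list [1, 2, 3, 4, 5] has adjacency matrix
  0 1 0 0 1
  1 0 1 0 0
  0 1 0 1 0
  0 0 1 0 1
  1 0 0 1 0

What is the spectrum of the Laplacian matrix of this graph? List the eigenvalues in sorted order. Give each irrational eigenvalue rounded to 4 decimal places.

[0, 1.3820, 1.3820, 3.6180, 3.6180]

Reading degrees in the order [1, 2, 3, 4, 5] gives [2, 2, 2, 2, 2]; set D = diag(2, 2, 2, 2, 2) and form L = D - A. The multiplicity of 0 as a Laplacian eigenvalue equals the number of connected components. The largest eigenvalue, 3.6180, is at most the vertex count 5.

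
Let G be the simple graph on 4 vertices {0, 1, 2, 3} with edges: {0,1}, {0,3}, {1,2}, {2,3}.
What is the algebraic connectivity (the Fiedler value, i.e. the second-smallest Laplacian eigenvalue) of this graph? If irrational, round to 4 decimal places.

2

Reading degrees in the order [0, 1, 2, 3] gives [2, 2, 2, 2]; set D = diag(2, 2, 2, 2) and form L = D - A. The sorted Laplacian eigenvalues are [0, 2, 2, 4]; the algebraic connectivity is the second entry, 2. The eigenvalues sum to 8, which equals trace(L) = 2|E|.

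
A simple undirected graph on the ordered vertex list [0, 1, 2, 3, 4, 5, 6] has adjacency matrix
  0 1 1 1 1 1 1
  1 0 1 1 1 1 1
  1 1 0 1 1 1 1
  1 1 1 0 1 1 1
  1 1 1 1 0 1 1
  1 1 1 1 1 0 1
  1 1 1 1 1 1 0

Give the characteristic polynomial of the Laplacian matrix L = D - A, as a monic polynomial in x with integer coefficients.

With the vertex order [0, 1, 2, 3, 4, 5, 6], the degrees are [6, 6, 6, 6, 6, 6, 6], giving D = diag(6, 6, 6, 6, 6, 6, 6) and L = D - A. The eigenvalues of L are [0, 7, 7, 7, 7, 7, 7]; the characteristic polynomial is the product of (x - lambda_i), which multiplies out to x^7 - 42x^6 + 735x^5 - 6860x^4 + 36015x^3 - 100842x^2 + 117649x. Since p(0) = det(-L) = 0, x divides p(x). By the matrix-tree theorem the graph has (1/7) * product of the nonzero eigenvalues = 16807 spanning trees. The largest eigenvalue, 7, is at most the vertex count 7.

x^7 - 42x^6 + 735x^5 - 6860x^4 + 36015x^3 - 100842x^2 + 117649x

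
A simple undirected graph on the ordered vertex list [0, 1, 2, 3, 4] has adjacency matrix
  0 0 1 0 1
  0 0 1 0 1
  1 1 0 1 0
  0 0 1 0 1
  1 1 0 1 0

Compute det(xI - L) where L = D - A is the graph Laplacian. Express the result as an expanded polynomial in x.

x^5 - 12x^4 + 51x^3 - 92x^2 + 60x

With the vertex order [0, 1, 2, 3, 4], the degrees are [2, 2, 3, 2, 3], giving D = diag(2, 2, 3, 2, 3) and L = D - A. The eigenvalues of L are [0, 2, 2, 3, 5]; the characteristic polynomial is the product of (x - lambda_i), which multiplies out to x^5 - 12x^4 + 51x^3 - 92x^2 + 60x. Since p(0) = det(-L) = 0, x divides p(x). By the matrix-tree theorem the graph has (1/5) * product of the nonzero eigenvalues = 12 spanning trees.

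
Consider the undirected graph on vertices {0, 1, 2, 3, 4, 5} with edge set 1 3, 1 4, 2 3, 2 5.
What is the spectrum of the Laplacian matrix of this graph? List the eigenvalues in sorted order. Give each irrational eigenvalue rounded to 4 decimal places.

Reading degrees in the order [0, 1, 2, 3, 4, 5] gives [0, 2, 2, 2, 1, 1]; set D = diag(0, 2, 2, 2, 1, 1) and form L = D - A. The multiplicity of 0 as a Laplacian eigenvalue equals the number of connected components. The 2 zero eigenvalues correspond to the 2 connected components. The largest eigenvalue, 3.6180, is at most the vertex count 6.

[0, 0, 0.3820, 1.3820, 2.6180, 3.6180]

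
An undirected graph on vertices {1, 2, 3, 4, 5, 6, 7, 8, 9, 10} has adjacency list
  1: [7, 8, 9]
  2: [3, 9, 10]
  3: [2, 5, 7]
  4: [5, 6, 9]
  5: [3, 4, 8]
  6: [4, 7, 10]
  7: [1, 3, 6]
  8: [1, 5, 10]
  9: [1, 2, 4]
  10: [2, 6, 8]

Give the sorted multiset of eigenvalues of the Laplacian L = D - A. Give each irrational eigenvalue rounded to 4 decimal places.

With the vertex order [1, 2, 3, 4, 5, 6, 7, 8, 9, 10], the degrees are [3, 3, 3, 3, 3, 3, 3, 3, 3, 3], giving D = diag(3, 3, 3, 3, 3, 3, 3, 3, 3, 3) and L = D - A. The multiplicity of 0 as a Laplacian eigenvalue equals the number of connected components. The largest eigenvalue, 5, is at most the vertex count 10. By the matrix-tree theorem the graph has (1/10) * product of the nonzero eigenvalues = 2000 spanning trees.

[0, 2, 2, 2, 2, 2, 5, 5, 5, 5]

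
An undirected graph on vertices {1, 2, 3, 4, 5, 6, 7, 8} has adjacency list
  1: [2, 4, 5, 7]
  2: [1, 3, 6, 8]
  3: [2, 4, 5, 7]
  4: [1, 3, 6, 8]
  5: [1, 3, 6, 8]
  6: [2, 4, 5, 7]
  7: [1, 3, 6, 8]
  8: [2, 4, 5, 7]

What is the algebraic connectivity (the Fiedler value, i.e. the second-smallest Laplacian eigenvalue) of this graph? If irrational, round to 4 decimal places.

Each diagonal entry of L is the vertex degree and each off-diagonal entry is -1 where an edge is present, 0 otherwise; in the order [1, 2, 3, 4, 5, 6, 7, 8] the diagonal is [4, 4, 4, 4, 4, 4, 4, 4]. The sorted Laplacian eigenvalues are [0, 4, 4, 4, 4, 4, 4, 8]; the algebraic connectivity is the second entry, 4. The largest eigenvalue, 8, is at most the vertex count 8.

4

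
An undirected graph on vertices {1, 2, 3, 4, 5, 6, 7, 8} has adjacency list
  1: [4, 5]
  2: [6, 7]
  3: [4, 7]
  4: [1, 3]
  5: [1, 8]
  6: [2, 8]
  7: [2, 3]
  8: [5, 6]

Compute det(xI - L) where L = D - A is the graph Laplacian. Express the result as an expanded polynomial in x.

x^8 - 16x^7 + 104x^6 - 352x^5 + 660x^4 - 672x^3 + 336x^2 - 64x

With the vertex order [1, 2, 3, 4, 5, 6, 7, 8], the degrees are [2, 2, 2, 2, 2, 2, 2, 2], giving D = diag(2, 2, 2, 2, 2, 2, 2, 2) and L = D - A. Computing det(xI - L) by cofactor expansion (or equivalently via sum-over-permutations) gives x^8 - 16x^7 + 104x^6 - 352x^5 + 660x^4 - 672x^3 + 336x^2 - 64x. Since p(0) = det(-L) = 0, x divides p(x). The eigenvalues sum to 16, which equals trace(L) = 2|E|.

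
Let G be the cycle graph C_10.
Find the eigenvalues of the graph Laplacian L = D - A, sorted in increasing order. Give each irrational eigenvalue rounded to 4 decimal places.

The graph has 10 vertices and degree multiset [2, 2, 2, 2, 2, 2, 2, 2, 2, 2]; D is the diagonal matrix of degrees and L = D - A. The multiplicity of 0 as a Laplacian eigenvalue equals the number of connected components. The single zero eigenvalue shows the graph is connected. The eigenvalues sum to 20, which equals trace(L) = 2|E|. By the matrix-tree theorem the graph has (1/10) * product of the nonzero eigenvalues = 10 spanning trees.

[0, 0.3820, 0.3820, 1.3820, 1.3820, 2.6180, 2.6180, 3.6180, 3.6180, 4]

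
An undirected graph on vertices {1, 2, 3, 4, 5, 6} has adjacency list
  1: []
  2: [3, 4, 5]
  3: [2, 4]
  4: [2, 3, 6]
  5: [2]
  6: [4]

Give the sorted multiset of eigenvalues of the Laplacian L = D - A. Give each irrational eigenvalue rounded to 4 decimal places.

[0, 0, 0.6972, 1.3820, 3.6180, 4.3028]

With the vertex order [1, 2, 3, 4, 5, 6], the degrees are [0, 3, 2, 3, 1, 1], giving D = diag(0, 3, 2, 3, 1, 1) and L = D - A. The multiplicity of 0 as a Laplacian eigenvalue equals the number of connected components. The 2 zero eigenvalues correspond to the 2 connected components. The largest eigenvalue, 4.3028, is at most the vertex count 6.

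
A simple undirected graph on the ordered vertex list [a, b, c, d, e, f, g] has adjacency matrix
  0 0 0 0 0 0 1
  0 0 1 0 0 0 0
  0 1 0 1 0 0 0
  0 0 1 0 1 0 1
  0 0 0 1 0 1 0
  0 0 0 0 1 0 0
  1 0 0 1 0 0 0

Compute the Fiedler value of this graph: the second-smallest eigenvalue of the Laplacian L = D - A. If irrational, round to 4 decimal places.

Each diagonal entry of L is the vertex degree and each off-diagonal entry is -1 where an edge is present, 0 otherwise; in the order [a, b, c, d, e, f, g] the diagonal is [1, 1, 2, 3, 2, 1, 2]. The sorted Laplacian eigenvalues are [0, 0.3820, 0.3820, 1.5858, 2.6180, 2.6180, 4.4142]; the algebraic connectivity is the second entry, 0.3820. By the matrix-tree theorem the graph has (1/7) * product of the nonzero eigenvalues = 1 spanning tree.

0.3820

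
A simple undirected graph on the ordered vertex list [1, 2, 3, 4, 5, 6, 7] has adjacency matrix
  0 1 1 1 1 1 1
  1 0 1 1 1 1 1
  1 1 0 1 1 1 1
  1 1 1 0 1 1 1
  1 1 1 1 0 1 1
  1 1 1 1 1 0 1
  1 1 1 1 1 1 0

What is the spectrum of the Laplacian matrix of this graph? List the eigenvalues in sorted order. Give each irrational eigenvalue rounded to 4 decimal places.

[0, 7, 7, 7, 7, 7, 7]

Each diagonal entry of L is the vertex degree and each off-diagonal entry is -1 where an edge is present, 0 otherwise; in the order [1, 2, 3, 4, 5, 6, 7] the diagonal is [6, 6, 6, 6, 6, 6, 6]. Diagonalising L (or applying a numerical eigensolver to the 7x7 matrix) gives the spectrum above. The single zero eigenvalue shows the graph is connected.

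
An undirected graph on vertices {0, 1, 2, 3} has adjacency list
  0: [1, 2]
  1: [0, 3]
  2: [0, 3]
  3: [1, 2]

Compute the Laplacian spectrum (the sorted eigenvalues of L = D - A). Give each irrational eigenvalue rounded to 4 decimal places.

With the vertex order [0, 1, 2, 3], the degrees are [2, 2, 2, 2], giving D = diag(2, 2, 2, 2) and L = D - A. Diagonalising L (or applying a numerical eigensolver to the 4x4 matrix) gives the spectrum above. The largest eigenvalue, 4, is at most the vertex count 4.

[0, 2, 2, 4]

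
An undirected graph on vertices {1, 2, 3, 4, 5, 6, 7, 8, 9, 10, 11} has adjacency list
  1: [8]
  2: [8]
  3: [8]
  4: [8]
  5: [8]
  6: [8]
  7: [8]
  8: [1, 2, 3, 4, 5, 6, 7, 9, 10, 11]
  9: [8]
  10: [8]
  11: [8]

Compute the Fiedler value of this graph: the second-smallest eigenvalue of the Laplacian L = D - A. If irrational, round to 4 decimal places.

Reading degrees in the order [1, 2, 3, 4, 5, 6, 7, 8, 9, 10, 11] gives [1, 1, 1, 1, 1, 1, 1, 10, 1, 1, 1]; set D = diag(1, 1, 1, 1, 1, 1, 1, 10, 1, 1, 1) and form L = D - A. The smallest Laplacian eigenvalue is always 0. The next one, lambda_2 = 1, measures how hard the graph is to disconnect: larger values mean better connectivity. By the matrix-tree theorem the graph has (1/11) * product of the nonzero eigenvalues = 1 spanning tree.

1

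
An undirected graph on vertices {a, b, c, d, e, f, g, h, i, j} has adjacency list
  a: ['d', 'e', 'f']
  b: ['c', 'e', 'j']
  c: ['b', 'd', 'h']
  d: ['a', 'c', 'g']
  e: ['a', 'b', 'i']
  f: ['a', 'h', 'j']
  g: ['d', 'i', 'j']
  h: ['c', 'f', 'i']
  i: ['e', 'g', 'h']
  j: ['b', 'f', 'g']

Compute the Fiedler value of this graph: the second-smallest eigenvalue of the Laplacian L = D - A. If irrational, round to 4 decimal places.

Reading degrees in the order [a, b, c, d, e, f, g, h, i, j] gives [3, 3, 3, 3, 3, 3, 3, 3, 3, 3]; set D = diag(3, 3, 3, 3, 3, 3, 3, 3, 3, 3) and form L = D - A. The smallest Laplacian eigenvalue is always 0. The next one, lambda_2 = 2, measures how hard the graph is to disconnect: larger values mean better connectivity. The largest eigenvalue, 5, is at most the vertex count 10.

2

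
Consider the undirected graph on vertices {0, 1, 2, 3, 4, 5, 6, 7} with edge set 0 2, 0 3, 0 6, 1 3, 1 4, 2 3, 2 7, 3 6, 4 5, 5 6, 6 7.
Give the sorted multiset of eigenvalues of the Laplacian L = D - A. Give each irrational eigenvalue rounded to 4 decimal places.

Reading degrees in the order [0, 1, 2, 3, 4, 5, 6, 7] gives [3, 2, 3, 4, 2, 2, 4, 2]; set D = diag(3, 2, 3, 4, 2, 2, 4, 2) and form L = D - A. The multiplicity of 0 as a Laplacian eigenvalue equals the number of connected components. The single zero eigenvalue shows the graph is connected. The largest eigenvalue, 5.7784, is at most the vertex count 8.

[0, 0.7575, 1.6191, 2.2068, 3.1088, 3.7623, 4.7671, 5.7784]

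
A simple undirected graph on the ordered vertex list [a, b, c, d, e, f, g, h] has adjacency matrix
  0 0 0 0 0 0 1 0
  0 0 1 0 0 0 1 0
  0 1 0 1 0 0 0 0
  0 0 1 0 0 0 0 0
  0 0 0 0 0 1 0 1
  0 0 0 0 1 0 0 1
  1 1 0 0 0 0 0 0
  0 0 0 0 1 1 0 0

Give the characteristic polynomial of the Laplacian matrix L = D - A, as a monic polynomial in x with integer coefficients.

x^8 - 14x^7 + 78x^6 - 218x^5 + 314x^4 - 210x^3 + 45x^2

Reading degrees in the order [a, b, c, d, e, f, g, h] gives [1, 2, 2, 1, 2, 2, 2, 2]; set D = diag(1, 2, 2, 1, 2, 2, 2, 2) and form L = D - A. L has integer entries, so p(x) = det(xI - L) has integer coefficients. Expanding the determinant yields x^8 - 14x^7 + 78x^6 - 218x^5 + 314x^4 - 210x^3 + 45x^2. The constant term is 0 because L is singular (the all-ones vector lies in its kernel). The largest eigenvalue, 3.6180, is at most the vertex count 8. The eigenvalues sum to 14, which equals trace(L) = 2|E|.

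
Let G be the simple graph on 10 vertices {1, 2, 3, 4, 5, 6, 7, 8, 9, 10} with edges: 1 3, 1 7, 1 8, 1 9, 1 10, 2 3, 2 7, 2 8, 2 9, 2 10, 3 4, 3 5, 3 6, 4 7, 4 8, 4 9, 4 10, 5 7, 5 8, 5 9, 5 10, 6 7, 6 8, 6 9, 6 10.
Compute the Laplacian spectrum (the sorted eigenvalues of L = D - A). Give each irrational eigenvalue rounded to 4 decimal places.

[0, 5, 5, 5, 5, 5, 5, 5, 5, 10]

Reading degrees in the order [1, 2, 3, 4, 5, 6, 7, 8, 9, 10] gives [5, 5, 5, 5, 5, 5, 5, 5, 5, 5]; set D = diag(5, 5, 5, 5, 5, 5, 5, 5, 5, 5) and form L = D - A. The multiplicity of 0 as a Laplacian eigenvalue equals the number of connected components. There is one zero in the spectrum, matching the 1 component.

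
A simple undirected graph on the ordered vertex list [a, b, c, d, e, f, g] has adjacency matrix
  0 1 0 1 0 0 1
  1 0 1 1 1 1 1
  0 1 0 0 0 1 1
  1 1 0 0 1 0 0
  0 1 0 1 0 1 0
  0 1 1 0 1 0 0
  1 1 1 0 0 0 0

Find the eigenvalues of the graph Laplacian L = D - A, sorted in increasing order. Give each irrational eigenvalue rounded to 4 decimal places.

Each diagonal entry of L is the vertex degree and each off-diagonal entry is -1 where an edge is present, 0 otherwise; in the order [a, b, c, d, e, f, g] the diagonal is [3, 6, 3, 3, 3, 3, 3]. Diagonalising L (or applying a numerical eigensolver to the 7x7 matrix) gives the spectrum above.

[0, 2, 2, 4, 4, 5, 7]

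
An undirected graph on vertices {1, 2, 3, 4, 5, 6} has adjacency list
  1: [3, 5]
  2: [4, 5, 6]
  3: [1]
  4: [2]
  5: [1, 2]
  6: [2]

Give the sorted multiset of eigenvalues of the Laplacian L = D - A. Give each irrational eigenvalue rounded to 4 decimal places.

[0, 0.3249, 1, 1.4608, 3, 4.2143]

Each diagonal entry of L is the vertex degree and each off-diagonal entry is -1 where an edge is present, 0 otherwise; in the order [1, 2, 3, 4, 5, 6] the diagonal is [2, 3, 1, 1, 2, 1]. Diagonalising L (or applying a numerical eigensolver to the 6x6 matrix) gives the spectrum above. The single zero eigenvalue shows the graph is connected. By the matrix-tree theorem the graph has (1/6) * product of the nonzero eigenvalues = 1 spanning tree.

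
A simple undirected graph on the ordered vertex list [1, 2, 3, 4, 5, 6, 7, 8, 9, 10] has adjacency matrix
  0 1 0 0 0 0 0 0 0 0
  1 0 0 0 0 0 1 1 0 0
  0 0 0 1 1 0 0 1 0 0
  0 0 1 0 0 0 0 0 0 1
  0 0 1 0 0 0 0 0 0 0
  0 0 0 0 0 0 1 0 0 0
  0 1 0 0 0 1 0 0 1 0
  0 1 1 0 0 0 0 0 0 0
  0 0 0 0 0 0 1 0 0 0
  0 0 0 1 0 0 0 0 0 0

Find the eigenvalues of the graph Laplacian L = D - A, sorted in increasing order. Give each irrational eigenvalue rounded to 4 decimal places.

[0, 0.1487, 0.5188, 0.6496, 1, 1.4400, 2.3111, 3.0561, 4.1701, 4.7056]

Each diagonal entry of L is the vertex degree and each off-diagonal entry is -1 where an edge is present, 0 otherwise; in the order [1, 2, 3, 4, 5, 6, 7, 8, 9, 10] the diagonal is [1, 3, 3, 2, 1, 1, 3, 2, 1, 1]. Diagonalising L (or applying a numerical eigensolver to the 10x10 matrix) gives the spectrum above. The single zero eigenvalue shows the graph is connected.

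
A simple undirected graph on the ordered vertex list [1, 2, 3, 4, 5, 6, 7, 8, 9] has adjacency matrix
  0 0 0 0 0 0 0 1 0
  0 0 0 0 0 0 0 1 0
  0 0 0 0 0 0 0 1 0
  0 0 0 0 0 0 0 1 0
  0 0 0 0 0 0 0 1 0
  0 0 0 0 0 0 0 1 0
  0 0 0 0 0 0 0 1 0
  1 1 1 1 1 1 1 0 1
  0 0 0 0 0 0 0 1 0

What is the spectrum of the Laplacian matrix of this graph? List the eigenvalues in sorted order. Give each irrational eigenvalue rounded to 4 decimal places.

Each diagonal entry of L is the vertex degree and each off-diagonal entry is -1 where an edge is present, 0 otherwise; in the order [1, 2, 3, 4, 5, 6, 7, 8, 9] the diagonal is [1, 1, 1, 1, 1, 1, 1, 8, 1]. L is symmetric positive semidefinite, so every eigenvalue is real and nonnegative. By the matrix-tree theorem the graph has (1/9) * product of the nonzero eigenvalues = 1 spanning tree.

[0, 1, 1, 1, 1, 1, 1, 1, 9]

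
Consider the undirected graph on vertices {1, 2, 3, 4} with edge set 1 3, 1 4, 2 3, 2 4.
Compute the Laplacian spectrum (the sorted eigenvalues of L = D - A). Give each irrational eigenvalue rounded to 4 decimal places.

[0, 2, 2, 4]

Each diagonal entry of L is the vertex degree and each off-diagonal entry is -1 where an edge is present, 0 otherwise; in the order [1, 2, 3, 4] the diagonal is [2, 2, 2, 2]. Diagonalising L (or applying a numerical eigensolver to the 4x4 matrix) gives the spectrum above. The single zero eigenvalue shows the graph is connected. By the matrix-tree theorem the graph has (1/4) * product of the nonzero eigenvalues = 4 spanning trees.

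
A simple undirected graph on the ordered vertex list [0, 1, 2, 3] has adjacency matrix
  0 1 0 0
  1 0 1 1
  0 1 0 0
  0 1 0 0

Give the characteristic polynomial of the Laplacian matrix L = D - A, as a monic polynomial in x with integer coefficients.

With the vertex order [0, 1, 2, 3], the degrees are [1, 3, 1, 1], giving D = diag(1, 3, 1, 1) and L = D - A. L has integer entries, so p(x) = det(xI - L) has integer coefficients. Expanding the determinant yields x^4 - 6x^3 + 9x^2 - 4x. The coefficient of x^3 equals -trace(L) = -6, matching the sum of degrees.

x^4 - 6x^3 + 9x^2 - 4x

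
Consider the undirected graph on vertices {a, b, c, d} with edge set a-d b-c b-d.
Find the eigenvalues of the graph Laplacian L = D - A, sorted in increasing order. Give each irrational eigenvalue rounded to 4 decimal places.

[0, 0.5858, 2, 3.4142]

Each diagonal entry of L is the vertex degree and each off-diagonal entry is -1 where an edge is present, 0 otherwise; in the order [a, b, c, d] the diagonal is [1, 2, 1, 2]. The multiplicity of 0 as a Laplacian eigenvalue equals the number of connected components. The single zero eigenvalue shows the graph is connected. The eigenvalues sum to 6, which equals trace(L) = 2|E|.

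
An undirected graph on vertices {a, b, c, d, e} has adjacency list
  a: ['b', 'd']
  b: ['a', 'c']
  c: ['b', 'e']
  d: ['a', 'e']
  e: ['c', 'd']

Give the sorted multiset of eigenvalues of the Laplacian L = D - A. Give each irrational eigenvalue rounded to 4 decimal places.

Reading degrees in the order [a, b, c, d, e] gives [2, 2, 2, 2, 2]; set D = diag(2, 2, 2, 2, 2) and form L = D - A. L is symmetric positive semidefinite, so every eigenvalue is real and nonnegative. The single zero eigenvalue shows the graph is connected. The largest eigenvalue, 3.6180, is at most the vertex count 5.

[0, 1.3820, 1.3820, 3.6180, 3.6180]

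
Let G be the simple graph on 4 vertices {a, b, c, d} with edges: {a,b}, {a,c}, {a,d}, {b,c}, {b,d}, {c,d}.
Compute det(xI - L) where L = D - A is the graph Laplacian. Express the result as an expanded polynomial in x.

x^4 - 12x^3 + 48x^2 - 64x

With the vertex order [a, b, c, d], the degrees are [3, 3, 3, 3], giving D = diag(3, 3, 3, 3) and L = D - A. L has integer entries, so p(x) = det(xI - L) has integer coefficients. Expanding the determinant yields x^4 - 12x^3 + 48x^2 - 64x. The coefficient of x^3 equals -trace(L) = -12, matching the sum of degrees.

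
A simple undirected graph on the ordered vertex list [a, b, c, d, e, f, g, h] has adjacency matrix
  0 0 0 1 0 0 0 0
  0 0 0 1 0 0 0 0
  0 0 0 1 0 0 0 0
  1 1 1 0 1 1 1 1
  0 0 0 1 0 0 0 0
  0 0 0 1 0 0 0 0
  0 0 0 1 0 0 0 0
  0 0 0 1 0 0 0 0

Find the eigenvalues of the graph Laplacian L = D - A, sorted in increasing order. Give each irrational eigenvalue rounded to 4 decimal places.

With the vertex order [a, b, c, d, e, f, g, h], the degrees are [1, 1, 1, 7, 1, 1, 1, 1], giving D = diag(1, 1, 1, 7, 1, 1, 1, 1) and L = D - A. Since every row of L sums to 0, the all-ones vector is in the kernel and 0 is an eigenvalue. The single zero eigenvalue shows the graph is connected.

[0, 1, 1, 1, 1, 1, 1, 8]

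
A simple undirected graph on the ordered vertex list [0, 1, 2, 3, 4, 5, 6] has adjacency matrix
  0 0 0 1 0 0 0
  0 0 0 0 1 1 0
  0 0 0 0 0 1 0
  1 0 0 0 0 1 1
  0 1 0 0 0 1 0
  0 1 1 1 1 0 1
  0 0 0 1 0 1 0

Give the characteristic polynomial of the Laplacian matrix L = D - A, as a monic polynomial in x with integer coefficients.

Each diagonal entry of L is the vertex degree and each off-diagonal entry is -1 where an edge is present, 0 otherwise; in the order [0, 1, 2, 3, 4, 5, 6] the diagonal is [1, 2, 1, 3, 2, 5, 2]. Computing det(xI - L) by cofactor expansion (or equivalently via sum-over-permutations) gives x^7 - 16x^6 + 96x^5 - 274x^4 + 388x^3 - 258x^2 + 63x. The coefficient of x^6 equals -trace(L) = -16, matching the sum of degrees. The largest eigenvalue, 6.0570, is at most the vertex count 7.

x^7 - 16x^6 + 96x^5 - 274x^4 + 388x^3 - 258x^2 + 63x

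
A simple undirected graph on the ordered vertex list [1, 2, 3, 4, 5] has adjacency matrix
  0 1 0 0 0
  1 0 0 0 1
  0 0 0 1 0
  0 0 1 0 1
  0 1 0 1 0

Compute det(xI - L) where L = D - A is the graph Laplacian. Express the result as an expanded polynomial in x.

x^5 - 8x^4 + 21x^3 - 20x^2 + 5x

With the vertex order [1, 2, 3, 4, 5], the degrees are [1, 2, 1, 2, 2], giving D = diag(1, 2, 1, 2, 2) and L = D - A. L has integer entries, so p(x) = det(xI - L) has integer coefficients. Expanding the determinant yields x^5 - 8x^4 + 21x^3 - 20x^2 + 5x. Since p(0) = det(-L) = 0, x divides p(x). The largest eigenvalue, 3.6180, is at most the vertex count 5. The eigenvalues sum to 8, which equals trace(L) = 2|E|.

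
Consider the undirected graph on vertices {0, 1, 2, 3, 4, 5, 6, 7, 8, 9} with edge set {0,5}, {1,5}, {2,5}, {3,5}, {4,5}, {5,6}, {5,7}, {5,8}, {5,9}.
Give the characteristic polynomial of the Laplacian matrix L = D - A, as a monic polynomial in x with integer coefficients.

Reading degrees in the order [0, 1, 2, 3, 4, 5, 6, 7, 8, 9] gives [1, 1, 1, 1, 1, 9, 1, 1, 1, 1]; set D = diag(1, 1, 1, 1, 1, 9, 1, 1, 1, 1) and form L = D - A. L has integer entries, so p(x) = det(xI - L) has integer coefficients. Expanding the determinant yields x^10 - 18x^9 + 108x^8 - 336x^7 + 630x^6 - 756x^5 + 588x^4 - 288x^3 + 81x^2 - 10x. Since p(0) = det(-L) = 0, x divides p(x).

x^10 - 18x^9 + 108x^8 - 336x^7 + 630x^6 - 756x^5 + 588x^4 - 288x^3 + 81x^2 - 10x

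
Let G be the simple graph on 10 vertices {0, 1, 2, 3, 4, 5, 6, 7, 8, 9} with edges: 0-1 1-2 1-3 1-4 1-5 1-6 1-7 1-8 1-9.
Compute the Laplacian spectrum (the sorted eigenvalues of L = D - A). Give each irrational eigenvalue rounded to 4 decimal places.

[0, 1, 1, 1, 1, 1, 1, 1, 1, 10]

Each diagonal entry of L is the vertex degree and each off-diagonal entry is -1 where an edge is present, 0 otherwise; in the order [0, 1, 2, 3, 4, 5, 6, 7, 8, 9] the diagonal is [1, 9, 1, 1, 1, 1, 1, 1, 1, 1]. Diagonalising L (or applying a numerical eigensolver to the 10x10 matrix) gives the spectrum above. The largest eigenvalue, 10, is at most the vertex count 10. There is one zero in the spectrum, matching the 1 component.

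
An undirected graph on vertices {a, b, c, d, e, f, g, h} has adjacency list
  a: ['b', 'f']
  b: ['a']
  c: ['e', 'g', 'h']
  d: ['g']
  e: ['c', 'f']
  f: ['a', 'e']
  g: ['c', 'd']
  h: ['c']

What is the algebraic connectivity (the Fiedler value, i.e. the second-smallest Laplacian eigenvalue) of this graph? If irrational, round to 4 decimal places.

0.1864

With the vertex order [a, b, c, d, e, f, g, h], the degrees are [2, 1, 3, 1, 2, 2, 2, 1], giving D = diag(2, 1, 3, 1, 2, 2, 2, 1) and L = D - A. The sorted Laplacian eigenvalues are [0, 0.1864, 0.5858, 1, 2, 2.4707, 3.4142, 4.3429]; the algebraic connectivity is the second entry, 0.1864.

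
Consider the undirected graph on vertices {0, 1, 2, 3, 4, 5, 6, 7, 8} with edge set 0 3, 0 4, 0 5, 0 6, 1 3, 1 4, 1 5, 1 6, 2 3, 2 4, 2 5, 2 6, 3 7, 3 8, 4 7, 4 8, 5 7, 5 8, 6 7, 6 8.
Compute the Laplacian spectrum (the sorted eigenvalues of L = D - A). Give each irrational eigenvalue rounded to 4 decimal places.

[0, 4, 4, 4, 4, 5, 5, 5, 9]

Each diagonal entry of L is the vertex degree and each off-diagonal entry is -1 where an edge is present, 0 otherwise; in the order [0, 1, 2, 3, 4, 5, 6, 7, 8] the diagonal is [4, 4, 4, 5, 5, 5, 5, 4, 4]. L is symmetric positive semidefinite, so every eigenvalue is real and nonnegative. The single zero eigenvalue shows the graph is connected. The eigenvalues sum to 40, which equals trace(L) = 2|E|.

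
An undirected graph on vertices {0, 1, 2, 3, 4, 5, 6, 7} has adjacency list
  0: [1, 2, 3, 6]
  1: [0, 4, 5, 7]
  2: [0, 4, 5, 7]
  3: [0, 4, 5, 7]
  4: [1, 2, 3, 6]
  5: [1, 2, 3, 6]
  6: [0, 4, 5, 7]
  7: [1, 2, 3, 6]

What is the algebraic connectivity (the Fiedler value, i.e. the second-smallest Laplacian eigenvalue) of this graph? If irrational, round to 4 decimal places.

4

Reading degrees in the order [0, 1, 2, 3, 4, 5, 6, 7] gives [4, 4, 4, 4, 4, 4, 4, 4]; set D = diag(4, 4, 4, 4, 4, 4, 4, 4) and form L = D - A. Computing the eigenvalues of L and sorting gives [0, 4, 4, 4, 4, 4, 4, 8]. The Fiedler value lambda_2 = 4 is strictly positive, so the graph is connected. The largest eigenvalue, 8, is at most the vertex count 8.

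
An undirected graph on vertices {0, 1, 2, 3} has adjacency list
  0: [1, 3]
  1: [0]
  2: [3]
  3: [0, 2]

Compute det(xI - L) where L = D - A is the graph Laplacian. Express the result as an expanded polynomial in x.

x^4 - 6x^3 + 10x^2 - 4x

Each diagonal entry of L is the vertex degree and each off-diagonal entry is -1 where an edge is present, 0 otherwise; in the order [0, 1, 2, 3] the diagonal is [2, 1, 1, 2]. Computing det(xI - L) by cofactor expansion (or equivalently via sum-over-permutations) gives x^4 - 6x^3 + 10x^2 - 4x. The coefficient of x^3 equals -trace(L) = -6, matching the sum of degrees. There is one zero in the spectrum, matching the 1 component.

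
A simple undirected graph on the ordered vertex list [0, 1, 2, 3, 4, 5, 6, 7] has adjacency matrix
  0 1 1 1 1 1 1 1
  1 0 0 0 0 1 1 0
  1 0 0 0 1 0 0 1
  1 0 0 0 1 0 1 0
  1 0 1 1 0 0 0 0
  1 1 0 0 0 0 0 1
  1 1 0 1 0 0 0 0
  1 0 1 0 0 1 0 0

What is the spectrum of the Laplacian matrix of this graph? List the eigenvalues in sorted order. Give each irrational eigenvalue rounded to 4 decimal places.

Reading degrees in the order [0, 1, 2, 3, 4, 5, 6, 7] gives [7, 3, 3, 3, 3, 3, 3, 3]; set D = diag(7, 3, 3, 3, 3, 3, 3, 3) and form L = D - A. L is symmetric positive semidefinite, so every eigenvalue is real and nonnegative. The largest eigenvalue, 8, is at most the vertex count 8.

[0, 1.7530, 1.7530, 3.4450, 3.4450, 4.8019, 4.8019, 8]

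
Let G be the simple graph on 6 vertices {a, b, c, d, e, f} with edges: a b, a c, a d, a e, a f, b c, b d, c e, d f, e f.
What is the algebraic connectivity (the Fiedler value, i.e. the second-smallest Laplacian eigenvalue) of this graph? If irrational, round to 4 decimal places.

Reading degrees in the order [a, b, c, d, e, f] gives [5, 3, 3, 3, 3, 3]; set D = diag(5, 3, 3, 3, 3, 3) and form L = D - A. Computing the eigenvalues of L and sorting gives [0, 2.3820, 2.3820, 4.6180, 4.6180, 6]. The Fiedler value lambda_2 = 2.3820 is strictly positive, so the graph is connected. The largest eigenvalue, 6, is at most the vertex count 6.

2.3820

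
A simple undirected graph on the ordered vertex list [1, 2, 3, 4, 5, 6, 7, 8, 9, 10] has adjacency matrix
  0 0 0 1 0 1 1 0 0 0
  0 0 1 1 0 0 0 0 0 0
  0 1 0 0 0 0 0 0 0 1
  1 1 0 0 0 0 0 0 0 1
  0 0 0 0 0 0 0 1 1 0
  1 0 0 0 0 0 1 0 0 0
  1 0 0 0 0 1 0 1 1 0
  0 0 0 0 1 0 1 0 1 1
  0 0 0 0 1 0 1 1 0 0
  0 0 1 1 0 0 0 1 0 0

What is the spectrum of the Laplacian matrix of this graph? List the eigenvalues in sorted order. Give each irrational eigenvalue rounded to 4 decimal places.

Each diagonal entry of L is the vertex degree and each off-diagonal entry is -1 where an edge is present, 0 otherwise; in the order [1, 2, 3, 4, 5, 6, 7, 8, 9, 10] the diagonal is [3, 2, 2, 3, 2, 2, 4, 4, 3, 3]. L is symmetric positive semidefinite, so every eigenvalue is real and nonnegative.

[0, 0.5244, 0.9631, 2.2813, 2.3957, 3.1043, 3.5603, 4.3635, 5.1791, 5.6283]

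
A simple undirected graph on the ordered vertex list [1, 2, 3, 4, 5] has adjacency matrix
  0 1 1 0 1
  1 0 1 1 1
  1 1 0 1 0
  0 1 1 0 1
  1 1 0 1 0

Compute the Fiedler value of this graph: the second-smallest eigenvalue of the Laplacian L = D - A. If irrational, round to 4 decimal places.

3

Reading degrees in the order [1, 2, 3, 4, 5] gives [3, 4, 3, 3, 3]; set D = diag(3, 4, 3, 3, 3) and form L = D - A. The sorted Laplacian eigenvalues are [0, 3, 3, 5, 5]; the algebraic connectivity is the second entry, 3.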